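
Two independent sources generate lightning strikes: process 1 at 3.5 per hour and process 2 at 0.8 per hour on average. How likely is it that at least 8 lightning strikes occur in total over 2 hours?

Independent Poisson processes superpose: combined rate λ = 3.5 + 0.8 = 4.3 per hour.
Over the interval, μ = 4.3 × 2 = 8.6 (2 hours).
P(N ≥ 8) = 1 − P(N ≤ 7) ≈ 0.6272.

0.6272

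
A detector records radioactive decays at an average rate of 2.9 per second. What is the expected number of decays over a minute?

E[N] = λt = 2.9 × 60 = 174 (a minute = 60 seconds).

174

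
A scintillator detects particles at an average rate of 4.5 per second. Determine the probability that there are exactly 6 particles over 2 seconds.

0.0911

Over the interval, μ = 4.5 × 2 = 9 (2 seconds).
P(N = 6) = e^(−μ) μ^6/6! = e^(−9) · 9^6/720 ≈ 0.0911.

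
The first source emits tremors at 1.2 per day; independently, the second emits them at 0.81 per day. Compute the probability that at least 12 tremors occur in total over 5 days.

0.3089

Independent Poisson processes superpose: combined rate λ = 1.2 + 0.81 = 2.01 per day.
Over the interval, μ = 2.01 × 5 = 10.05 (5 days).
P(N ≥ 12) = 1 − P(N ≤ 11) ≈ 0.3089.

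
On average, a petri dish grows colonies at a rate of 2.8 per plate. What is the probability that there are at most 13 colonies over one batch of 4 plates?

Over the interval, μ = 2.8 × 4 = 11.2 (a batch of 4 plates = 4 plates).
P(N ≤ 13) = Σ_{j=0}^{13} e^(−μ) μ^j/j! ≈ 0.7624.

0.7624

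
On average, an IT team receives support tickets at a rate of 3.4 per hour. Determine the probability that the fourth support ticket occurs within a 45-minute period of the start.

Over the interval, μ = 3.4 × 0.75 = 2.55 (a 45-minute period = 0.75 hours).
The fourth arrival falls in the interval iff at least 4 events occur there: P(S_4 ≤ t) = P(N ≥ 4) = 1 − P(N ≤ 3) ≈ 0.2532.

0.2532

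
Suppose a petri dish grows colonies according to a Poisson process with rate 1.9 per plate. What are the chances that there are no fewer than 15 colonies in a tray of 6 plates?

Over the interval, μ = 1.9 × 6 = 11.4 (a tray of 6 plates = 6 plates).
P(N ≥ 15) = 1 − P(N ≤ 14) = 1 − Σ_{j=0}^{14} e^(−μ) μ^j/j! ≈ 0.1766.

0.1766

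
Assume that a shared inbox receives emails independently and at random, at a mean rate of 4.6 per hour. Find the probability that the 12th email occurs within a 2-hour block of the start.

0.2168

Over the interval, μ = 4.6 × 2 = 9.2 (a 2-hour block = 2 hours).
The 12th arrival falls in the interval iff at least 12 events occur there: P(S_12 ≤ t) = P(N ≥ 12) = 1 − P(N ≤ 11) ≈ 0.2168.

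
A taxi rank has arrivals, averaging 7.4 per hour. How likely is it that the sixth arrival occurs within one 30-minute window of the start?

0.1699

Over the interval, μ = 7.4 × 0.5 = 3.7 (a 30-minute window = 0.5 hours).
The sixth arrival falls in the interval iff at least 6 events occur there: P(S_6 ≤ t) = P(N ≥ 6) = 1 − P(N ≤ 5) ≈ 0.1699.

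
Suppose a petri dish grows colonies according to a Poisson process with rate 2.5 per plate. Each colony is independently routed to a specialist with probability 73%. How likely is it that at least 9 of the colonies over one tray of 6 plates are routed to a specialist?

Thinning: the colonies that are routed to a specialist themselves form a Poisson process with rate 0.73 × 2.5 = 1.825 per plate.
Over the interval, μ = 1.825 × 6 = 10.95 (a tray of 6 plates = 6 plates).
P(N ≥ 9) = 1 − P(N ≤ 8) ≈ 0.7635.

0.7635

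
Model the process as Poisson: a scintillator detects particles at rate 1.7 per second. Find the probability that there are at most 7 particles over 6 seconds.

Over the interval, μ = 1.7 × 6 = 10.2 (6 seconds).
P(N ≤ 7) = Σ_{j=0}^{7} e^(−μ) μ^j/j! ≈ 0.2027.

0.2027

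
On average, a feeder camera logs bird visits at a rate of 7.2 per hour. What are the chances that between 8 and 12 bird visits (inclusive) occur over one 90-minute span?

0.5538

Over the interval, μ = 7.2 × 1.5 = 10.8 (a 90-minute span = 1.5 hours).
P(8 ≤ N ≤ 12) = Σ_{j=8}^{12} e^(−10.8) · 10.8^j/j! ≈ 0.5538.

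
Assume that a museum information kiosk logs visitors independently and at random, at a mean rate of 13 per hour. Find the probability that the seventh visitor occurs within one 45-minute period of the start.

0.8533

Over the interval, μ = 13 × 0.75 = 9.75 (a 45-minute period = 0.75 hours).
The seventh arrival falls in the interval iff at least 7 events occur there: P(S_7 ≤ t) = P(N ≥ 7) = 1 − P(N ≤ 6) ≈ 0.8533.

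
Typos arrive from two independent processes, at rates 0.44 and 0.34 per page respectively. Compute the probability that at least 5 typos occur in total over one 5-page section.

0.3516

Independent Poisson processes superpose: combined rate λ = 0.44 + 0.34 = 0.78 per page.
Over the interval, μ = 0.78 × 5 = 3.9 (a 5-page section = 5 pages).
P(N ≥ 5) = 1 − P(N ≤ 4) ≈ 0.3516.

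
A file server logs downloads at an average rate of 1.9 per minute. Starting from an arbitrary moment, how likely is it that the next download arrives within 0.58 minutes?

0.6678

Inter-arrival times are exponential with rate λ = 1.9 per minute.
P(T ≤ 0.58) = 1 − e^(−λt) = 1 − e^(−1.9 × 0.58) = 1 − e^(−1.102) ≈ 0.6678.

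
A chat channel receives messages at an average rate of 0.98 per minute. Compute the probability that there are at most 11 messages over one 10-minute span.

0.7193

Over the interval, μ = 0.98 × 10 = 9.8 (a 10-minute span = 10 minutes).
P(N ≤ 11) = Σ_{j=0}^{11} e^(−μ) μ^j/j! ≈ 0.7193.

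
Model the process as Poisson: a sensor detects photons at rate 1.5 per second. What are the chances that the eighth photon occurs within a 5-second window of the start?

Over the interval, μ = 1.5 × 5 = 7.5 (a 5-second window = 5 seconds).
The eighth arrival falls in the interval iff at least 8 events occur there: P(S_8 ≤ t) = P(N ≥ 8) = 1 − P(N ≤ 7) ≈ 0.4754.

0.4754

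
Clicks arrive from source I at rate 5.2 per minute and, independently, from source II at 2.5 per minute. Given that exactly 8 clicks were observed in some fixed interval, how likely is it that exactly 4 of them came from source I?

0.1618

Given the total, each event is independently from source I with probability p = λ_I/(λ_I+λ_II) = 5.2/7.7 ≈ 0.6753.
So K ~ Binomial(8, 5.2/7.7): P(K = 4) = C(8,4) · (5.2/7.7)^4 · (2.5/7.7)^4 ≈ 0.1618.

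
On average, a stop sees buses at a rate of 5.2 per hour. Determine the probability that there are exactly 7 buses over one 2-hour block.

Over the interval, μ = 5.2 × 2 = 10.4 (a 2-hour block = 2 hours).
P(N = 7) = e^(−μ) μ^7/7! = e^(−10.4) · 10.4^7/5040 ≈ 0.0795.

0.0795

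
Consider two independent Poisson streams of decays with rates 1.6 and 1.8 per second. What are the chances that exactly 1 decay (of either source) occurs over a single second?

0.1135

Independent Poisson processes superpose: combined rate λ = 1.6 + 1.8 = 3.4 per second.
So μ = 3.4.
P(N = 1) = e^(−3.4) · 3.4^1/1! ≈ 0.1135.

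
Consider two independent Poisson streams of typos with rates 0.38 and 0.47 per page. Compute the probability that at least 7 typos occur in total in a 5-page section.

0.1383

Independent Poisson processes superpose: combined rate λ = 0.38 + 0.47 = 0.85 per page.
Over the interval, μ = 0.85 × 5 = 4.25 (a 5-page section = 5 pages).
P(N ≥ 7) = 1 − P(N ≤ 6) ≈ 0.1383.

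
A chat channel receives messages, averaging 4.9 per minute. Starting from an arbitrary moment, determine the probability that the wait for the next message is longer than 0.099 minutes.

The wait for the next event is exponential with rate λ = 4.9 per minute.
P(T > 0.099) = e^(−λt) = e^(−4.9 × 0.099) = e^(−0.4851) ≈ 0.6156.

0.6156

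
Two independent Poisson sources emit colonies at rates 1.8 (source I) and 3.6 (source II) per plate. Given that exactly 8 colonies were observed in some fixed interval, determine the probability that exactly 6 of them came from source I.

Given the total, each event is independently from source I with probability p = λ_I/(λ_I+λ_II) = 1.8/5.4 ≈ 0.3333.
So K ~ Binomial(8, 1.8/5.4): P(K = 6) = C(8,6) · (1.8/5.4)^6 · (3.6/5.4)^2 ≈ 0.0171.

0.0171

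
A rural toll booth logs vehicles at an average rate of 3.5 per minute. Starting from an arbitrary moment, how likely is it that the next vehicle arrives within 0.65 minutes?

0.8972

Inter-arrival times are exponential with rate λ = 3.5 per minute.
P(T ≤ 0.65) = 1 − e^(−λt) = 1 − e^(−3.5 × 0.65) = 1 − e^(−2.275) ≈ 0.8972.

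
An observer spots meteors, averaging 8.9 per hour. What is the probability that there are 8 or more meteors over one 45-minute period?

0.3530

Over the interval, μ = 8.9 × 0.75 = 6.675 (a 45-minute period = 0.75 hours).
P(N ≥ 8) = 1 − P(N ≤ 7) = 1 − Σ_{j=0}^{7} e^(−μ) μ^j/j! ≈ 0.3530.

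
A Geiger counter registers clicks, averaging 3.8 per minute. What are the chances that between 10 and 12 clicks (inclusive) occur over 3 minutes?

Over the interval, μ = 3.8 × 3 = 11.4 (3 minutes).
P(10 ≤ N ≤ 12) = Σ_{j=10}^{12} e^(−11.4) · 11.4^j/j! ≈ 0.3455.

0.3455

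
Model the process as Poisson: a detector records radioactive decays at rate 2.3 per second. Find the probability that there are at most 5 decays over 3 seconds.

Over the interval, μ = 2.3 × 3 = 6.9 (3 seconds).
P(N ≤ 5) = Σ_{j=0}^{5} e^(−μ) μ^j/j! ≈ 0.3137.

0.3137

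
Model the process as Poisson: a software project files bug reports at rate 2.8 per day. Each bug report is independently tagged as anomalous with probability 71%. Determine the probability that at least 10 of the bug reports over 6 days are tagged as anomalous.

0.7513

Thinning: the bug reports that are tagged as anomalous themselves form a Poisson process with rate 0.71 × 2.8 = 1.988 per day.
Over the interval, μ = 1.988 × 6 = 11.928 (6 days).
P(N ≥ 10) = 1 − P(N ≤ 9) ≈ 0.7513.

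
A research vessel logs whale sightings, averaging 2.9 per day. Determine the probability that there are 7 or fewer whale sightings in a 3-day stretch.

0.3602

Over the interval, μ = 2.9 × 3 = 8.7 (a 3-day stretch = 3 days).
P(N ≤ 7) = Σ_{j=0}^{7} e^(−μ) μ^j/j! ≈ 0.3602.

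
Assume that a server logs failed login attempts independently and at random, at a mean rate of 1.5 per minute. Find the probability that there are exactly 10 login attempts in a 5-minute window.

Over the interval, μ = 1.5 × 5 = 7.5 (a 5-minute window = 5 minutes).
P(N = 10) = e^(−μ) μ^10/10! = e^(−7.5) · 7.5^10/3628800 ≈ 0.0858.

0.0858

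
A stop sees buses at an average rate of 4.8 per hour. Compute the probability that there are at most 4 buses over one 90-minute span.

Over the interval, μ = 4.8 × 1.5 = 7.2 (a 90-minute span = 1.5 hours).
P(N ≤ 4) = Σ_{j=0}^{4} e^(−μ) μ^j/j! ≈ 0.1555.

0.1555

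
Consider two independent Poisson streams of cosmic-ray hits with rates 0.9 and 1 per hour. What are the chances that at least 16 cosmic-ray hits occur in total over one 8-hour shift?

Independent Poisson processes superpose: combined rate λ = 0.9 + 1 = 1.9 per hour.
Over the interval, μ = 1.9 × 8 = 15.2 (an 8-hour shift = 8 hours).
P(N ≥ 16) = 1 − P(N ≤ 15) ≈ 0.4524.

0.4524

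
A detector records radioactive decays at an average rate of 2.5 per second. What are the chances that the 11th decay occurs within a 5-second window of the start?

Over the interval, μ = 2.5 × 5 = 12.5 (a 5-second window = 5 seconds).
The 11th arrival falls in the interval iff at least 11 events occur there: P(S_11 ≤ t) = P(N ≥ 11) = 1 − P(N ≤ 10) ≈ 0.7029.

0.7029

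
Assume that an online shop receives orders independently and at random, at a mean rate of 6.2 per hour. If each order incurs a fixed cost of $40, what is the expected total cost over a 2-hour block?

$496

E[N] = 6.2 × 2 = 12.4 (a 2-hour block = 2 hours); E[cost] = 12.4 × $40 = $496.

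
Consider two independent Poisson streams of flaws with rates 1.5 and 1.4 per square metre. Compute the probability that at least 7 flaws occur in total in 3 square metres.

0.7645

Independent Poisson processes superpose: combined rate λ = 1.5 + 1.4 = 2.9 per square metre.
Over the interval, μ = 2.9 × 3 = 8.7 (3 square metres).
P(N ≥ 7) = 1 − P(N ≤ 6) ≈ 0.7645.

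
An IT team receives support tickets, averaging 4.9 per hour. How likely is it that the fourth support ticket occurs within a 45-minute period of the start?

0.5006

Over the interval, μ = 4.9 × 0.75 = 3.675 (a 45-minute period = 0.75 hours).
The fourth arrival falls in the interval iff at least 4 events occur there: P(S_4 ≤ t) = P(N ≥ 4) = 1 − P(N ≤ 3) ≈ 0.5006.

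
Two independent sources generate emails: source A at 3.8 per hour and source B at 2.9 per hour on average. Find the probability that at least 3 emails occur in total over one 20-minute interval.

Independent Poisson processes superpose: combined rate λ = 3.8 + 2.9 = 6.7 per hour.
Over the interval, μ = 6.7 × 1/3 ≈ 2.23333 (a 20-minute interval = 1/3 hours).
P(N ≥ 3) = 1 − P(N ≤ 2) ≈ 0.3862.

0.3862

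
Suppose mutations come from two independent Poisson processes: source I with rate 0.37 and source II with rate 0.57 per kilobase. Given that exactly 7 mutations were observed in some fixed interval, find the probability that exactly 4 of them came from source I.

0.1873

Given the total, each event is independently from source I with probability p = λ_I/(λ_I+λ_II) = 0.37/0.94 ≈ 0.3936.
So K ~ Binomial(7, 0.37/0.94): P(K = 4) = C(7,4) · (0.37/0.94)^4 · (0.57/0.94)^3 ≈ 0.1873.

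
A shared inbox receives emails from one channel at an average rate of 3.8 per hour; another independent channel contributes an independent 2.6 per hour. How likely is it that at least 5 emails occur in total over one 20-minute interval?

Independent Poisson processes superpose: combined rate λ = 3.8 + 2.6 = 6.4 per hour.
Over the interval, μ = 6.4 × 1/3 ≈ 2.13333 (a 20-minute interval = 1/3 hours).
P(N ≥ 5) = 1 − P(N ≤ 4) ≈ 0.0655.

0.0655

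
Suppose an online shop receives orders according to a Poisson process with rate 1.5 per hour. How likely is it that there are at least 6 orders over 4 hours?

Over the interval, μ = 1.5 × 4 = 6 (4 hours).
P(N ≥ 6) = 1 − P(N ≤ 5) = 1 − Σ_{j=0}^{5} e^(−μ) μ^j/j! ≈ 0.5543.

0.5543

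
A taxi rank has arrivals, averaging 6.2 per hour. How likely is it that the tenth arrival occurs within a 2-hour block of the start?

Over the interval, μ = 6.2 × 2 = 12.4 (a 2-hour block = 2 hours).
The tenth arrival falls in the interval iff at least 10 events occur there: P(S_10 ≤ t) = P(N ≥ 10) = 1 − P(N ≤ 9) ≈ 0.7908.

0.7908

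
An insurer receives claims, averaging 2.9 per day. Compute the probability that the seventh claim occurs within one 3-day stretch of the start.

0.7645

Over the interval, μ = 2.9 × 3 = 8.7 (a 3-day stretch = 3 days).
The seventh arrival falls in the interval iff at least 7 events occur there: P(S_7 ≤ t) = P(N ≥ 7) = 1 − P(N ≤ 6) ≈ 0.7645.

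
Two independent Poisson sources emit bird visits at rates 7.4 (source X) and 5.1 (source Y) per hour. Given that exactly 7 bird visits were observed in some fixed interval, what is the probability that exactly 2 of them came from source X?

0.0832

Given the total, each event is independently from source X with probability p = λ_X/(λ_X+λ_Y) = 7.4/12.5 = 0.5920.
So K ~ Binomial(7, 7.4/12.5): P(K = 2) = C(7,2) · (7.4/12.5)^2 · (5.1/12.5)^5 ≈ 0.0832.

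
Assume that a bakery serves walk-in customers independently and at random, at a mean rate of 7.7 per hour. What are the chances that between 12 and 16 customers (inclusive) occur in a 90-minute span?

Over the interval, μ = 7.7 × 1.5 = 11.55 (a 90-minute span = 1.5 hours).
P(12 ≤ N ≤ 16) = Σ_{j=12}^{16} e^(−11.55) · 11.55^j/j! ≈ 0.4074.

0.4074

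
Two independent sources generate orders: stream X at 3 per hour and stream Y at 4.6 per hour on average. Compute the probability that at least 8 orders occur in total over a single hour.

Independent Poisson processes superpose: combined rate λ = 3 + 4.6 = 7.6 per hour.
So μ = 7.6.
P(N ≥ 8) = 1 − P(N ≤ 7) ≈ 0.4900.

0.4900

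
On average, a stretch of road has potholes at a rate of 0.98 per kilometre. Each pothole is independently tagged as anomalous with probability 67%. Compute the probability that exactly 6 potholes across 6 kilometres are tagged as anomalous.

0.1010

Thinning: the potholes that are tagged as anomalous themselves form a Poisson process with rate 0.67 × 0.98 = 0.6566 per kilometre.
Over the interval, μ = 0.6566 × 6 = 3.9396 (6 kilometres).
P(N = 6) = e^(−3.9396) · 3.9396^6/6! ≈ 0.1010.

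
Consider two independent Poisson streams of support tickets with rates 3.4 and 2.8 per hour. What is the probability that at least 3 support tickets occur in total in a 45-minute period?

Independent Poisson processes superpose: combined rate λ = 3.4 + 2.8 = 6.2 per hour.
Over the interval, μ = 6.2 × 0.75 = 4.65 (a 45-minute period = 0.75 hours).
P(N ≥ 3) = 1 − P(N ≤ 2) ≈ 0.8426.

0.8426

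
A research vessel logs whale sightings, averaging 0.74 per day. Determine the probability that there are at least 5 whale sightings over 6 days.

Over the interval, μ = 0.74 × 6 = 4.44 (6 days).
P(N ≥ 5) = 1 − P(N ≤ 4) = 1 − Σ_{j=0}^{4} e^(−μ) μ^j/j! ≈ 0.4565.

0.4565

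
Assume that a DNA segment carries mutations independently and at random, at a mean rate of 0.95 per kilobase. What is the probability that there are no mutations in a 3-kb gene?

0.0578

Over the interval, μ = 0.95 × 3 = 2.85 (a 3-kb gene = 3 kilobases).
P(N = 0) = e^(−μ) μ^0/0! = e^(−2.85) · 2.85^0/1 ≈ 0.0578.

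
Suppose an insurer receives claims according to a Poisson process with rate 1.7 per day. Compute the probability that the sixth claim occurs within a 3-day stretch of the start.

Over the interval, μ = 1.7 × 3 = 5.1 (a 3-day stretch = 3 days).
The sixth arrival falls in the interval iff at least 6 events occur there: P(S_6 ≤ t) = P(N ≥ 6) = 1 − P(N ≤ 5) ≈ 0.4016.

0.4016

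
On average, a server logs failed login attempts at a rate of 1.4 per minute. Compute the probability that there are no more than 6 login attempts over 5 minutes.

Over the interval, μ = 1.4 × 5 = 7 (5 minutes).
P(N ≤ 6) = Σ_{j=0}^{6} e^(−μ) μ^j/j! ≈ 0.4497.

0.4497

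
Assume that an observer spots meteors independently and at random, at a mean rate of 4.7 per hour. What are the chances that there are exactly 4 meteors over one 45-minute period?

Over the interval, μ = 4.7 × 0.75 = 3.525 (a 45-minute period = 0.75 hours).
P(N = 4) = e^(−μ) μ^4/4! = e^(−3.525) · 3.525^4/24 ≈ 0.1895.

0.1895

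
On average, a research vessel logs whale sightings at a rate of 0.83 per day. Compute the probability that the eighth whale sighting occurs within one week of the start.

Over the interval, μ = 0.83 × 7 = 5.81 (a week = 7 days).
The eighth arrival falls in the interval iff at least 8 events occur there: P(S_8 ≤ t) = P(N ≥ 8) = 1 − P(N ≤ 7) ≈ 0.2303.

0.2303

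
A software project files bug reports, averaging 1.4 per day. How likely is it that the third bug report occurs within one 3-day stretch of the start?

0.7898

Over the interval, μ = 1.4 × 3 = 4.2 (a 3-day stretch = 3 days).
The third arrival falls in the interval iff at least 3 events occur there: P(S_3 ≤ t) = P(N ≥ 3) = 1 − P(N ≤ 2) ≈ 0.7898.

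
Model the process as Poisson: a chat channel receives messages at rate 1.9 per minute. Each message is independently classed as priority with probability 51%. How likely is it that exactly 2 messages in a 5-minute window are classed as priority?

Thinning: the messages that are classed as priority themselves form a Poisson process with rate 0.51 × 1.9 = 0.969 per minute.
Over the interval, μ = 0.969 × 5 = 4.845 (a 5-minute window = 5 minutes).
P(N = 2) = e^(−4.845) · 4.845^2/2! ≈ 0.0923.

0.0923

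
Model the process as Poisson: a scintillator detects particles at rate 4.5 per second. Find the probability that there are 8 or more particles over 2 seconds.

0.6761

Over the interval, μ = 4.5 × 2 = 9 (2 seconds).
P(N ≥ 8) = 1 − P(N ≤ 7) = 1 − Σ_{j=0}^{7} e^(−μ) μ^j/j! ≈ 0.6761.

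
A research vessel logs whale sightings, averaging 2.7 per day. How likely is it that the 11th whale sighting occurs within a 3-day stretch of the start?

0.1942

Over the interval, μ = 2.7 × 3 = 8.1 (a 3-day stretch = 3 days).
The 11th arrival falls in the interval iff at least 11 events occur there: P(S_11 ≤ t) = P(N ≥ 11) = 1 − P(N ≤ 10) ≈ 0.1942.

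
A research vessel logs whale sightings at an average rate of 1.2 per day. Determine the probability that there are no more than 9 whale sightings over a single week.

Over the interval, μ = 1.2 × 7 = 8.4 (a week = 7 days).
P(N ≤ 9) = Σ_{j=0}^{9} e^(−μ) μ^j/j! ≈ 0.6659.

0.6659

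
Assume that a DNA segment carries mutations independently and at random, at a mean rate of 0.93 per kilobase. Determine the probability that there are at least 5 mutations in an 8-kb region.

0.8635

Over the interval, μ = 0.93 × 8 = 7.44 (an 8-kb region = 8 kilobases).
P(N ≥ 5) = 1 − P(N ≤ 4) = 1 − Σ_{j=0}^{4} e^(−μ) μ^j/j! ≈ 0.8635.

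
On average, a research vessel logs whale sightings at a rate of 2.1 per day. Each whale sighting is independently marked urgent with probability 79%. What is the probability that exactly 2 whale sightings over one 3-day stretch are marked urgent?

Thinning: the whale sightings that are marked urgent themselves form a Poisson process with rate 0.79 × 2.1 = 1.659 per day.
Over the interval, μ = 1.659 × 3 = 4.977 (a 3-day stretch = 3 days).
P(N = 2) = e^(−4.977) · 4.977^2/2! ≈ 0.0854.

0.0854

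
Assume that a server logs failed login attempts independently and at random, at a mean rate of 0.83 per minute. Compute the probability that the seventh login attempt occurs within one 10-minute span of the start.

0.7219

Over the interval, μ = 0.83 × 10 = 8.3 (a 10-minute span = 10 minutes).
The seventh arrival falls in the interval iff at least 7 events occur there: P(S_7 ≤ t) = P(N ≥ 7) = 1 − P(N ≤ 6) ≈ 0.7219.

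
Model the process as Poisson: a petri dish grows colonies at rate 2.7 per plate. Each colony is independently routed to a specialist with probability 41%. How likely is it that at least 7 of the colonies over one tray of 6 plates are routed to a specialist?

Thinning: the colonies that are routed to a specialist themselves form a Poisson process with rate 0.41 × 2.7 = 1.107 per plate.
Over the interval, μ = 1.107 × 6 = 6.642 (a tray of 6 plates = 6 plates).
P(N ≥ 7) = 1 − P(N ≤ 6) ≈ 0.4957.

0.4957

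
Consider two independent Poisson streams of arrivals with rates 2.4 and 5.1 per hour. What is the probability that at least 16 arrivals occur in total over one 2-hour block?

Independent Poisson processes superpose: combined rate λ = 2.4 + 5.1 = 7.5 per hour.
Over the interval, μ = 7.5 × 2 = 15 (a 2-hour block = 2 hours).
P(N ≥ 16) = 1 − P(N ≤ 15) ≈ 0.4319.

0.4319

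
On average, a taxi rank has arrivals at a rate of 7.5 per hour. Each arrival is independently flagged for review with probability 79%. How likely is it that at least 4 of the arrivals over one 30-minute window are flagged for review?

Thinning: the arrivals that are flagged for review themselves form a Poisson process with rate 0.79 × 7.5 = 5.925 per hour.
Over the interval, μ = 5.925 × 0.5 = 2.9625 (a 30-minute window = 0.5 hours).
P(N ≥ 4) = 1 − P(N ≤ 3) ≈ 0.3444.

0.3444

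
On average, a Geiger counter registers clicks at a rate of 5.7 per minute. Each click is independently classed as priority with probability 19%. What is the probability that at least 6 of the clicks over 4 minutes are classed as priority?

Thinning: the clicks that are classed as priority themselves form a Poisson process with rate 0.19 × 5.7 = 1.083 per minute.
Over the interval, μ = 1.083 × 4 = 4.332 (4 minutes).
P(N ≥ 6) = 1 − P(N ≤ 5) ≈ 0.2687.

0.2687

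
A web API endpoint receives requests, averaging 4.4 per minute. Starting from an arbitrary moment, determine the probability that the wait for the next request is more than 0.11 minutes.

The wait for the next event is exponential with rate λ = 4.4 per minute.
P(T > 0.11) = e^(−λt) = e^(−4.4 × 0.11) = e^(−0.484) ≈ 0.6163.

0.6163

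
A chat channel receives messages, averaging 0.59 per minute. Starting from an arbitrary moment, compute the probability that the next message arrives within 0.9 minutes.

Inter-arrival times are exponential with rate λ = 0.59 per minute.
P(T ≤ 0.9) = 1 − e^(−λt) = 1 − e^(−0.59 × 0.9) = 1 − e^(−0.531) ≈ 0.4120.

0.4120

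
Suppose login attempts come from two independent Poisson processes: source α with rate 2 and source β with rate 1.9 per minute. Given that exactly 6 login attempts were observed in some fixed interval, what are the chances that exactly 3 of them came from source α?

Given the total, each event is independently from source α with probability p = λ_α/(λ_α+λ_β) = 2/3.9 ≈ 0.5128.
So K ~ Binomial(6, 2/3.9): P(K = 3) = C(6,3) · (2/3.9)^3 · (1.9/3.9)^3 ≈ 0.3119.

0.3119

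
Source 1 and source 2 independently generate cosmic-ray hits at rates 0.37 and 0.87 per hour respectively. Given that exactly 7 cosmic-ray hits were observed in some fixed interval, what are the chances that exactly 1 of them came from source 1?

Given the total, each event is independently from source 1 with probability p = λ_1/(λ_1+λ_2) = 0.37/1.24 ≈ 0.2984.
So K ~ Binomial(7, 0.37/1.24): P(K = 1) = C(7,1) · (0.37/1.24)^1 · (0.87/1.24)^6 ≈ 0.2492.

0.2492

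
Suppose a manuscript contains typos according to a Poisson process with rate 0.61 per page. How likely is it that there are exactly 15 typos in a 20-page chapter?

Over the interval, μ = 0.61 × 20 = 12.2 (a 20-page chapter = 20 pages).
P(N = 15) = e^(−μ) μ^15/15! = e^(−12.2) · 12.2^15/1307674368000 ≈ 0.0759.

0.0759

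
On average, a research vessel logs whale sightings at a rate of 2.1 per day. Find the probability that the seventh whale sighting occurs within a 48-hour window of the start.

Over the interval, μ = 2.1 × 2 = 4.2 (a 48-hour window = 2 days).
The seventh arrival falls in the interval iff at least 7 events occur there: P(S_7 ≤ t) = P(N ≥ 7) = 1 − P(N ≤ 6) ≈ 0.1325.

0.1325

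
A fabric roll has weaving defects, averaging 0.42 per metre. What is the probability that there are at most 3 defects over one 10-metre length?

0.3954

Over the interval, μ = 0.42 × 10 = 4.2 (a 10-metre length = 10 metres).
P(N ≤ 3) = Σ_{j=0}^{3} e^(−μ) μ^j/j! ≈ 0.3954.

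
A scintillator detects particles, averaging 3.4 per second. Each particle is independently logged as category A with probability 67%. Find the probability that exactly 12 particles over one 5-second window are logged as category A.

Thinning: the particles that are logged as category A themselves form a Poisson process with rate 0.67 × 3.4 = 2.278 per second.
Over the interval, μ = 2.278 × 5 = 11.39 (a 5-second window = 5 seconds).
P(N = 12) = e^(−11.39) · 11.39^12/12! ≈ 0.1125.

0.1125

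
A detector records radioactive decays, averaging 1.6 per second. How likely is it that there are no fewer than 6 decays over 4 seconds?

Over the interval, μ = 1.6 × 4 = 6.4 (4 seconds).
P(N ≥ 6) = 1 − P(N ≤ 5) = 1 − Σ_{j=0}^{5} e^(−μ) μ^j/j! ≈ 0.6163.

0.6163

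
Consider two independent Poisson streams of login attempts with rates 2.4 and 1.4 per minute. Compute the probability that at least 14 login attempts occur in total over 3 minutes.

Independent Poisson processes superpose: combined rate λ = 2.4 + 1.4 = 3.8 per minute.
Over the interval, μ = 3.8 × 3 = 11.4 (3 minutes).
P(N ≥ 14) = 1 − P(N ≤ 13) ≈ 0.2570.

0.2570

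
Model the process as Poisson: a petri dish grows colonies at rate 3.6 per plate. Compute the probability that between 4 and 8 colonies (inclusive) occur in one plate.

0.4731

With mean μ = 3.6 per plate,
P(4 ≤ N ≤ 8) = Σ_{j=4}^{8} e^(−3.6) · 3.6^j/j! ≈ 0.4731.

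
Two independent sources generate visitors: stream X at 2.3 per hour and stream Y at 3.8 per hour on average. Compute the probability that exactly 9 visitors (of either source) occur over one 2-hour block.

0.0830

Independent Poisson processes superpose: combined rate λ = 2.3 + 3.8 = 6.1 per hour.
Over the interval, μ = 6.1 × 2 = 12.2 (a 2-hour block = 2 hours).
P(N = 9) = e^(−12.2) · 12.2^9/9! ≈ 0.0830.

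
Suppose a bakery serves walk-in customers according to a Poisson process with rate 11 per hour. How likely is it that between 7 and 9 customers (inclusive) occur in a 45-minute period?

Over the interval, μ = 11 × 0.75 = 8.25 (a 45-minute period = 0.75 hours).
P(7 ≤ N ≤ 9) = Σ_{j=7}^{9} e^(−8.25) · 8.25^j/j! ≈ 0.4014.

0.4014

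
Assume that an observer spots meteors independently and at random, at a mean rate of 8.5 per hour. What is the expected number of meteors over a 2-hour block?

17

E[N] = λt = 8.5 × 2 = 17 (a 2-hour block = 2 hours).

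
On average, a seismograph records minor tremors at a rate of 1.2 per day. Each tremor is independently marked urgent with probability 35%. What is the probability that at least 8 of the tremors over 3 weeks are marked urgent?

Thinning: the tremors that are marked urgent themselves form a Poisson process with rate 0.35 × 1.2 = 0.42 per day.
Over the interval, μ = 0.42 × 21 = 8.82 (3 weeks = 21 days).
P(N ≥ 8) = 1 − P(N ≤ 7) ≈ 0.6546.

0.6546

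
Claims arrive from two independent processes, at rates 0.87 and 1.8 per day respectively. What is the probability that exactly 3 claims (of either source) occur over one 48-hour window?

Independent Poisson processes superpose: combined rate λ = 0.87 + 1.8 = 2.67 per day.
Over the interval, μ = 2.67 × 2 = 5.34 (a 48-hour window = 2 days).
P(N = 3) = e^(−5.34) · 5.34^3/3! ≈ 0.1217.

0.1217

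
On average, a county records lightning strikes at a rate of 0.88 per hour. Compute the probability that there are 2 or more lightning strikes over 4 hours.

0.8662

Over the interval, μ = 0.88 × 4 = 3.52 (4 hours).
P(N ≥ 2) = 1 − P(N ≤ 1) = 1 − Σ_{j=0}^{1} e^(−μ) μ^j/j! ≈ 0.8662.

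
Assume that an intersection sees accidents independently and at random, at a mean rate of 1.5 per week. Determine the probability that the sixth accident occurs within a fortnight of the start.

Over the interval, μ = 1.5 × 2 = 3 (a fortnight = 2 weeks).
The sixth arrival falls in the interval iff at least 6 events occur there: P(S_6 ≤ t) = P(N ≥ 6) = 1 − P(N ≤ 5) ≈ 0.0839.

0.0839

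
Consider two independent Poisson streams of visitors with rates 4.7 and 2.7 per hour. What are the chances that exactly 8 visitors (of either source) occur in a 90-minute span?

0.0864

Independent Poisson processes superpose: combined rate λ = 4.7 + 2.7 = 7.4 per hour.
Over the interval, μ = 7.4 × 1.5 = 11.1 (a 90-minute span = 1.5 hours).
P(N = 8) = e^(−11.1) · 11.1^8/8! ≈ 0.0864.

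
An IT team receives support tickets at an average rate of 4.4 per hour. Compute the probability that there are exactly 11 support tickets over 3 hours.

0.0983

Over the interval, μ = 4.4 × 3 = 13.2 (3 hours).
P(N = 11) = e^(−μ) μ^11/11! = e^(−13.2) · 13.2^11/39916800 ≈ 0.0983.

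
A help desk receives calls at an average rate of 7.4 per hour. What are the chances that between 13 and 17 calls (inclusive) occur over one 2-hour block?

Over the interval, μ = 7.4 × 2 = 14.8 (a 2-hour block = 2 hours).
P(13 ≤ N ≤ 17) = Σ_{j=13}^{17} e^(−14.8) · 14.8^j/j! ≈ 0.4811.

0.4811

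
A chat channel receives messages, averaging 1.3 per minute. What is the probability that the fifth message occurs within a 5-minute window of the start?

0.7763

Over the interval, μ = 1.3 × 5 = 6.5 (a 5-minute window = 5 minutes).
The fifth arrival falls in the interval iff at least 5 events occur there: P(S_5 ≤ t) = P(N ≥ 5) = 1 − P(N ≤ 4) ≈ 0.7763.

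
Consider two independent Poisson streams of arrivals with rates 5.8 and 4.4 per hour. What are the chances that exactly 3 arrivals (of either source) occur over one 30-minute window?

0.1348

Independent Poisson processes superpose: combined rate λ = 5.8 + 4.4 = 10.2 per hour.
Over the interval, μ = 10.2 × 0.5 = 5.1 (a 30-minute window = 0.5 hours).
P(N = 3) = e^(−5.1) · 5.1^3/3! ≈ 0.1348.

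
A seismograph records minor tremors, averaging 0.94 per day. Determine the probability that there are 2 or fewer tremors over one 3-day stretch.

Over the interval, μ = 0.94 × 3 = 2.82 (a 3-day stretch = 3 days).
P(N ≤ 2) = Σ_{j=0}^{2} e^(−μ) μ^j/j! ≈ 0.4647.

0.4647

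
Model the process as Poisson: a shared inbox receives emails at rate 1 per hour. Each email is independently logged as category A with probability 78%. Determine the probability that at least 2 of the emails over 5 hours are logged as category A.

0.9008

Thinning: the emails that are logged as category A themselves form a Poisson process with rate 0.78 × 1 = 0.78 per hour.
Over the interval, μ = 0.78 × 5 = 3.9 (5 hours).
P(N ≥ 2) = 1 − P(N ≤ 1) ≈ 0.9008.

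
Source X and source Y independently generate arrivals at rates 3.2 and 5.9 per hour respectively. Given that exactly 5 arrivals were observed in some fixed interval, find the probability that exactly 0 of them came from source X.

0.1146

Given the total, each event is independently from source X with probability p = λ_X/(λ_X+λ_Y) = 3.2/9.1 ≈ 0.3516.
So K ~ Binomial(5, 3.2/9.1): P(K = 0) = C(5,0) · (3.2/9.1)^0 · (5.9/9.1)^5 ≈ 0.1146.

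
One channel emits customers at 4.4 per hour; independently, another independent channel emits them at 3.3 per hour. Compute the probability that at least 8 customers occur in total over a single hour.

0.5044

Independent Poisson processes superpose: combined rate λ = 4.4 + 3.3 = 7.7 per hour.
So μ = 7.7.
P(N ≥ 8) = 1 − P(N ≤ 7) ≈ 0.5044.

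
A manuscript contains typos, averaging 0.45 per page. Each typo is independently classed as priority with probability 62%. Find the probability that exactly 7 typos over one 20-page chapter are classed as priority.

Thinning: the typos that are classed as priority themselves form a Poisson process with rate 0.62 × 0.45 = 0.279 per page.
Over the interval, μ = 0.279 × 20 = 5.58 (a 20-page chapter = 20 pages).
P(N = 7) = e^(−5.58) · 5.58^7/7! ≈ 0.1261.

0.1261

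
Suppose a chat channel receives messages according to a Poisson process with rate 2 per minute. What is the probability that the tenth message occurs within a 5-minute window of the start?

0.5421

Over the interval, μ = 2 × 5 = 10 (a 5-minute window = 5 minutes).
The tenth arrival falls in the interval iff at least 10 events occur there: P(S_10 ≤ t) = P(N ≥ 10) = 1 − P(N ≤ 9) ≈ 0.5421.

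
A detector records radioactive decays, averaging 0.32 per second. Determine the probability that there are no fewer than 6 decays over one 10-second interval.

Over the interval, μ = 0.32 × 10 = 3.2 (a 10-second interval = 10 seconds).
P(N ≥ 6) = 1 − P(N ≤ 5) = 1 − Σ_{j=0}^{5} e^(−μ) μ^j/j! ≈ 0.1054.

0.1054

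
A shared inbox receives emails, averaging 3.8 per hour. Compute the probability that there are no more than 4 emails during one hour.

0.6678

With mean μ = 3.8 per hour,
P(N ≤ 4) = Σ_{j=0}^{4} e^(−μ) μ^j/j! ≈ 0.6678.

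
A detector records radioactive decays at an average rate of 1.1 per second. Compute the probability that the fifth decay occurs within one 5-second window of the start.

Over the interval, μ = 1.1 × 5 = 5.5 (a 5-second window = 5 seconds).
The fifth arrival falls in the interval iff at least 5 events occur there: P(S_5 ≤ t) = P(N ≥ 5) = 1 − P(N ≤ 4) ≈ 0.6425.

0.6425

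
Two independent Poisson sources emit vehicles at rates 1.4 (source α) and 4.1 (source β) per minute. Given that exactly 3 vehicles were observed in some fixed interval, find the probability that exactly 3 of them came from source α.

Given the total, each event is independently from source α with probability p = λ_α/(λ_α+λ_β) = 1.4/5.5 ≈ 0.2545.
So K ~ Binomial(3, 1.4/5.5): P(K = 3) = C(3,3) · (1.4/5.5)^3 · (4.1/5.5)^0 ≈ 0.0165.

0.0165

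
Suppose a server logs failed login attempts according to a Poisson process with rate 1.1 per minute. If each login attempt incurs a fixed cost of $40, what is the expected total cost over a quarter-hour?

E[N] = 1.1 × 15 = 16.5 (a quarter-hour = 15 minutes); E[cost] = 16.5 × $40 = $660.

$660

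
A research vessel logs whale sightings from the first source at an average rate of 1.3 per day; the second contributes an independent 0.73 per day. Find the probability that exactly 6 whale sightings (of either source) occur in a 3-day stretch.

0.1605

Independent Poisson processes superpose: combined rate λ = 1.3 + 0.73 = 2.03 per day.
Over the interval, μ = 2.03 × 3 = 6.09 (a 3-day stretch = 3 days).
P(N = 6) = e^(−6.09) · 6.09^6/6! ≈ 0.1605.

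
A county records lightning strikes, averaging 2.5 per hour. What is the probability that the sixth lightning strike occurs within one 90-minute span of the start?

Over the interval, μ = 2.5 × 1.5 = 3.75 (a 90-minute span = 1.5 hours).
The sixth arrival falls in the interval iff at least 6 events occur there: P(S_6 ≤ t) = P(N ≥ 6) = 1 − P(N ≤ 5) ≈ 0.1771.

0.1771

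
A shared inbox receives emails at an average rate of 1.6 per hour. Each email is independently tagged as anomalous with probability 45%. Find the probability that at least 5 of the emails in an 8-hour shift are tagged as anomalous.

0.6815

Thinning: the emails that are tagged as anomalous themselves form a Poisson process with rate 0.45 × 1.6 = 0.72 per hour.
Over the interval, μ = 0.72 × 8 = 5.76 (an 8-hour shift = 8 hours).
P(N ≥ 5) = 1 − P(N ≤ 4) ≈ 0.6815.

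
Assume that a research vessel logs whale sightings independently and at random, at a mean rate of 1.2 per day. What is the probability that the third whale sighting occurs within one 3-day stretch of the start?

0.6973

Over the interval, μ = 1.2 × 3 = 3.6 (a 3-day stretch = 3 days).
The third arrival falls in the interval iff at least 3 events occur there: P(S_3 ≤ t) = P(N ≥ 3) = 1 − P(N ≤ 2) ≈ 0.6973.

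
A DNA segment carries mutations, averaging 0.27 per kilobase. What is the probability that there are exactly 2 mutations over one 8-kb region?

0.2690

Over the interval, μ = 0.27 × 8 = 2.16 (an 8-kb region = 8 kilobases).
P(N = 2) = e^(−μ) μ^2/2! = e^(−2.16) · 2.16^2/2 ≈ 0.2690.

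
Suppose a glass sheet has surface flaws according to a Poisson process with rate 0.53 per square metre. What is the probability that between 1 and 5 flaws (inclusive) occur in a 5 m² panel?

Over the interval, μ = 0.53 × 5 = 2.65 (a 5 m² panel = 5 square metres).
P(1 ≤ N ≤ 5) = Σ_{j=1}^{5} e^(−2.65) · 2.65^j/j! ≈ 0.8765.

0.8765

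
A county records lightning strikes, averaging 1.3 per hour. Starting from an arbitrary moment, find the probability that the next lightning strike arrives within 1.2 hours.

0.7899

Inter-arrival times are exponential with rate λ = 1.3 per hour.
P(T ≤ 1.2) = 1 − e^(−λt) = 1 − e^(−1.3 × 1.2) = 1 − e^(−1.56) ≈ 0.7899.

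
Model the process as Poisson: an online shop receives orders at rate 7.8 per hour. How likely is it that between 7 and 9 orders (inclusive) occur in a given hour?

0.4027

With mean μ = 7.8 per hour,
P(7 ≤ N ≤ 9) = Σ_{j=7}^{9} e^(−7.8) · 7.8^j/j! ≈ 0.4027.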